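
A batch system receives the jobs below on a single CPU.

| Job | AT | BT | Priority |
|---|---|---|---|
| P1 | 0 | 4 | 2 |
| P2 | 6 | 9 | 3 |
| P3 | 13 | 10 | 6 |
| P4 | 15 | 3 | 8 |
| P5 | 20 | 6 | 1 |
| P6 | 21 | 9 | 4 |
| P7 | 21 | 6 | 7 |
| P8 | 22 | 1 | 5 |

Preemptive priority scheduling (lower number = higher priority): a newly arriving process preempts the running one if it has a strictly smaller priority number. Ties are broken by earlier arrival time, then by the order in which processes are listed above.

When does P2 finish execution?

Timeline: | P1 0-4 | idle 4-6 | P2 6-15 | P3 15-20 | P5 20-26 | P6 26-35 | P8 35-36 | P3 36-41 | P7 41-47 | P4 47-50 |
Completion: P1=4  P2=15  P3=41  P4=50  P5=26  P6=35  P7=47  P8=36
Turnaround (C−A): P1=4  P2=9  P3=28  P4=35  P5=6  P6=14  P7=26  P8=14

15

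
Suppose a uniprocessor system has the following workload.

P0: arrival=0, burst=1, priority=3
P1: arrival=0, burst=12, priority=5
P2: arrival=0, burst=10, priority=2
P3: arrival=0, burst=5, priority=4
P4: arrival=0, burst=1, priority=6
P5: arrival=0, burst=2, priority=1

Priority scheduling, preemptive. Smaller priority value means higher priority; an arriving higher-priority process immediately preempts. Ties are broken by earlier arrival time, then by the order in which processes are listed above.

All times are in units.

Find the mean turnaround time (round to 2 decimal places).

17.67

Gantt: | P5 0-2 | P2 2-12 | P0 12-13 | P3 13-18 | P1 18-30 | P4 30-31 |
Completion: P0=13  P1=30  P2=12  P3=18  P4=31  P5=2
Turnaround times: P0=13, P1=30, P2=12, P3=18, P4=31, P5=2
Average turnaround = (13+30+12+18+31+2) / 6 = 106/6 = 17.67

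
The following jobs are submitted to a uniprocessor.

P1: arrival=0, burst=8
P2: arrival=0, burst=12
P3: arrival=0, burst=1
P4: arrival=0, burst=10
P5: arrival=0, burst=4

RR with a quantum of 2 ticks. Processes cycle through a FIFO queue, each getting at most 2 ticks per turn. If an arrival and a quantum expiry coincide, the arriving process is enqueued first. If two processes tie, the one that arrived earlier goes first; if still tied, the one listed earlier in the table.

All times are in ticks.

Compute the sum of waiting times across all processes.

80

Gantt: | P1 0-2 | P2 2-4 | P3 4-5 | P4 5-7 | P5 7-9 | P1 9-11 | P2 11-13 | P4 13-15 | P5 15-17 | P1 17-19 | P2 19-21 | P4 21-23 | P1 23-25 | P2 25-27 | P4 27-29 | P2 29-31 | P4 31-33 | P2 33-35 |
Completion: P1=25  P2=35  P3=5  P4=33  P5=17
Turnaround (C−A): P1=25  P2=35  P3=5  P4=33  P5=17
Waiting = turnaround − burst: P1=17, P2=23, P3=4, P4=23, P5=13
Total waiting = 17 + 23 + 4 + 23 + 13 = 80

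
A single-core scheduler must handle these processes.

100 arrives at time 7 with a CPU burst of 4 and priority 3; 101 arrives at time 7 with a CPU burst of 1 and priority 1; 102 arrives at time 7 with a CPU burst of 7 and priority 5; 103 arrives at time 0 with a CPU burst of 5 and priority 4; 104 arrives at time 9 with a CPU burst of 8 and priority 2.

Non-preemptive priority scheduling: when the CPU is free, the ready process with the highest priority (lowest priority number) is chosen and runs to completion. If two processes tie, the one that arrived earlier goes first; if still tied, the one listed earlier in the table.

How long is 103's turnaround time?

5

Timeline: | 103 0-5 | idle 5-7 | 101 7-8 | 100 8-12 | 104 12-20 | 102 20-27 |
Completion: 100=12  101=8  102=27  103=5  104=20
Turnaround (C−A): 100=5  101=1  102=20  103=5  104=11
Turnaround(103) = completion − arrival = 5 − 0 = 5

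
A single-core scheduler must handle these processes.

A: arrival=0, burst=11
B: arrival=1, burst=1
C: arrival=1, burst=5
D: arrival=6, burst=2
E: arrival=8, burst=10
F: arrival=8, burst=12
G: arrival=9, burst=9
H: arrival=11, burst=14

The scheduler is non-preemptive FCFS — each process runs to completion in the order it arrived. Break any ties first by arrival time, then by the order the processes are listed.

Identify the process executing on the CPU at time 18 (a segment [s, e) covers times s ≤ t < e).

D

Timeline: | A 0-11 | B 11-12 | C 12-17 | D 17-19 | E 19-29 | F 29-41 | G 41-50 | H 50-64 |
Completion: A=11  B=12  C=17  D=19  E=29  F=41  G=50  H=64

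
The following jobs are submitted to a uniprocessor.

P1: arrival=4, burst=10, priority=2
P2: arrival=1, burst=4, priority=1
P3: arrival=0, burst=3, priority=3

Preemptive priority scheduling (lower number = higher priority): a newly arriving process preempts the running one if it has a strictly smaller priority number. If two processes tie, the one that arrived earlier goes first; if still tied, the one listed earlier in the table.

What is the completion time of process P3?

Schedule: | P3 0-1 | P2 1-5 | P1 5-15 | P3 15-17 |
Completion: P1=15  P2=5  P3=17

17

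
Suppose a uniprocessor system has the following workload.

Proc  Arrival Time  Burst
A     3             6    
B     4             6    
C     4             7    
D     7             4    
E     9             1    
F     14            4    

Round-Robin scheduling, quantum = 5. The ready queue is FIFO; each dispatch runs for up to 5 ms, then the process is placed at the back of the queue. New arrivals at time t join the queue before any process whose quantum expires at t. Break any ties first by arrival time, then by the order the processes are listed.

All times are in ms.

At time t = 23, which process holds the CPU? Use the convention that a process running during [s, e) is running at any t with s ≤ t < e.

E

Timeline: | idle 0-3 | A 3-8 | B 8-13 | C 13-18 | D 18-22 | A 22-23 | E 23-24 | B 24-25 | F 25-29 | C 29-31 |
Completion: A=23  B=25  C=31  D=22  E=24  F=29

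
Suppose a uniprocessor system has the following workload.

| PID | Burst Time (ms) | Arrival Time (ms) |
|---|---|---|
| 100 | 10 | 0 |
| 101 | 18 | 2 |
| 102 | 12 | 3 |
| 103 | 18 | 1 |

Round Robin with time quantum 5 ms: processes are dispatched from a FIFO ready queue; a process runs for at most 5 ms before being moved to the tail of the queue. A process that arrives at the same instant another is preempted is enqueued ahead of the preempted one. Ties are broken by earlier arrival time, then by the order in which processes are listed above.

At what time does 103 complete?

55

Schedule: | 100 0-5 | 103 5-10 | 101 10-15 | 102 15-20 | 100 20-25 | 103 25-30 | 101 30-35 | 102 35-40 | 103 40-45 | 101 45-50 | 102 50-52 | 103 52-55 | 101 55-58 |
Completion: 100=25  101=58  102=52  103=55
Turnaround (C−A): 100=25  101=56  102=49  103=54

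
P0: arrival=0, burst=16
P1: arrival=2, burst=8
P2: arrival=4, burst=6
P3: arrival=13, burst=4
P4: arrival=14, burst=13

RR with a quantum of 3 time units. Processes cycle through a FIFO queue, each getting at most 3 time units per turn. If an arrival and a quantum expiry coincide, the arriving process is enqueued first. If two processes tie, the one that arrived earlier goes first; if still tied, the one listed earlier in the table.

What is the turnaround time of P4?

33

Schedule: | P0 0-3 | P1 3-6 | P0 6-9 | P2 9-12 | P1 12-15 | P0 15-18 | P2 18-21 | P3 21-24 | P4 24-27 | P1 27-29 | P0 29-32 | P3 32-33 | P4 33-36 | P0 36-39 | P4 39-42 | P0 42-43 | P4 43-47 |
Completion: P0=43  P1=29  P2=21  P3=33  P4=47
Turnaround(P4) = completion − arrival = 47 − 14 = 33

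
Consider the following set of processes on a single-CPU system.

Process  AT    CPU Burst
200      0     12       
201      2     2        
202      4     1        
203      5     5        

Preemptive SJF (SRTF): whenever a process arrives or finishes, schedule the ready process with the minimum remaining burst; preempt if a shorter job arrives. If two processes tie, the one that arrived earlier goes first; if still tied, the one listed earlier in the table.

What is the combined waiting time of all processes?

Gantt: | 200 0-2 | 201 2-4 | 202 4-5 | 203 5-10 | 200 10-20 |
Completion: 200=20  201=4  202=5  203=10
Waiting = turnaround − burst: 200=8, 201=0, 202=0, 203=0
Total waiting = 8 + 0 + 0 + 0 = 8

8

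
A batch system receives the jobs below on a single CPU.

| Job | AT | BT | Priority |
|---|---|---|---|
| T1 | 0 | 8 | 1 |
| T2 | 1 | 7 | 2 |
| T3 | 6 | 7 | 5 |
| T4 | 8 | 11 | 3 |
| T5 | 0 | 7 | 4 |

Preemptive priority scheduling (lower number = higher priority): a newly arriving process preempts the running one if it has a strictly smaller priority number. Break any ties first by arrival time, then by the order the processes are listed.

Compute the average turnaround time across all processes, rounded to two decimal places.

21.40

Gantt: | T1 0-8 | T2 8-15 | T4 15-26 | T5 26-33 | T3 33-40 |
Completion: T1=8  T2=15  T3=40  T4=26  T5=33
Turnaround (C−A): T1=8  T2=14  T3=34  T4=18  T5=33
Turnaround times: T1=8, T2=14, T3=34, T4=18, T5=33
Average turnaround = (8+14+34+18+33) / 5 = 107/5 = 21.40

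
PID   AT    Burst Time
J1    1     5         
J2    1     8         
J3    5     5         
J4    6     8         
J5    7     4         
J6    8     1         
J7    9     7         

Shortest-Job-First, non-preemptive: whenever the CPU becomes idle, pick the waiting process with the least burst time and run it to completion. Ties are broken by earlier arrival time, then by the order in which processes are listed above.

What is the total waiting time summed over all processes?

Timeline: | idle 0-1 | J1 1-6 | J3 6-11 | J6 11-12 | J5 12-16 | J7 16-23 | J2 23-31 | J4 31-39 |
Completion: J1=6  J2=31  J3=11  J4=39  J5=16  J6=12  J7=23
Waiting = turnaround − burst: J1=0, J2=22, J3=1, J4=25, J5=5, J6=3, J7=7
Total waiting = 0 + 22 + 1 + 25 + 5 + 3 + 7 = 63

63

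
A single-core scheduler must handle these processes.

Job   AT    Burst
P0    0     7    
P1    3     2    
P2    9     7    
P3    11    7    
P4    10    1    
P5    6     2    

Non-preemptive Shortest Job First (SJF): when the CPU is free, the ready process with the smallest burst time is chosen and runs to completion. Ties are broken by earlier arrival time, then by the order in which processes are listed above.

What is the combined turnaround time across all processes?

45

Schedule: | P0 0-7 | P1 7-9 | P5 9-11 | P4 11-12 | P2 12-19 | P3 19-26 |
Completion: P0=7  P1=9  P2=19  P3=26  P4=12  P5=11
Turnaround (C−A): P0=7  P1=6  P2=10  P3=15  P4=2  P5=5
Turnaround = completion − arrival: P0=7, P1=6, P2=10, P3=15, P4=2, P5=5
Total turnaround = 7 + 6 + 10 + 15 + 2 + 5 = 45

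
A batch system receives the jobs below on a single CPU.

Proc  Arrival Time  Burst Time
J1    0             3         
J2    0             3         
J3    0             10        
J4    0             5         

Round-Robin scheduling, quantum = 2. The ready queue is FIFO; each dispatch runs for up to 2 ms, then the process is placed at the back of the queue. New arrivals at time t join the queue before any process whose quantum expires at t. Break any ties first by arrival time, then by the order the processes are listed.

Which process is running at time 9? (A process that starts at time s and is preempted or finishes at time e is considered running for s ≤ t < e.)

J2

Gantt: | J1 0-2 | J2 2-4 | J3 4-6 | J4 6-8 | J1 8-9 | J2 9-10 | J3 10-12 | J4 12-14 | J3 14-16 | J4 16-17 | J3 17-21 |
Completion: J1=9  J2=10  J3=21  J4=17
Turnaround (C−A): J1=9  J2=10  J3=21  J4=17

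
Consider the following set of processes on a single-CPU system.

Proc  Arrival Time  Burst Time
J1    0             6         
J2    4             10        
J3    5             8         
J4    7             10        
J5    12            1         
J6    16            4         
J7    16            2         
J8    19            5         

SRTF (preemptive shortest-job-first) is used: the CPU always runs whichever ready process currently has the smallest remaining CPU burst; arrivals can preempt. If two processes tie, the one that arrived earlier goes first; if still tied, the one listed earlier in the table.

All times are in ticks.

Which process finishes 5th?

J6

Schedule: | J1 0-6 | J3 6-12 | J5 12-13 | J3 13-15 | J2 15-16 | J7 16-18 | J6 18-22 | J8 22-27 | J2 27-36 | J4 36-46 |
Completion: J1=6  J2=36  J3=15  J4=46  J5=13  J6=22  J7=18  J8=27
Turnaround (C−A): J1=6  J2=32  J3=10  J4=39  J5=1  J6=6  J7=2  J8=8
Finish order: J1 → J5 → J3 → J7 → J6 → J8 → J2 → J4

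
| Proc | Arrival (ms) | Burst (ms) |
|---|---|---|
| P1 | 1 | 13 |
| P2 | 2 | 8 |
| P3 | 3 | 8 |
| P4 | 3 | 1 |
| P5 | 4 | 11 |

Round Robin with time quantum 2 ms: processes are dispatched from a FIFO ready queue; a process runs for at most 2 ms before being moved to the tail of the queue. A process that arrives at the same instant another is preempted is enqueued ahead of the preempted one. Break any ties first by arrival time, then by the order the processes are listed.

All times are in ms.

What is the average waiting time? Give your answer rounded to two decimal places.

Timeline: | idle 0-1 | P1 1-3 | P2 3-5 | P3 5-7 | P4 7-8 | P1 8-10 | P5 10-12 | P2 12-14 | P3 14-16 | P1 16-18 | P5 18-20 | P2 20-22 | P3 22-24 | P1 24-26 | P5 26-28 | P2 28-30 | P3 30-32 | P1 32-34 | P5 34-36 | P1 36-38 | P5 38-40 | P1 40-41 | P5 41-42 |
Completion: P1=41  P2=30  P3=32  P4=8  P5=42
Waiting times: P1=27, P2=20, P3=21, P4=4, P5=27
Average waiting = (27+20+21+4+27) / 5 = 99/5 = 19.80

19.80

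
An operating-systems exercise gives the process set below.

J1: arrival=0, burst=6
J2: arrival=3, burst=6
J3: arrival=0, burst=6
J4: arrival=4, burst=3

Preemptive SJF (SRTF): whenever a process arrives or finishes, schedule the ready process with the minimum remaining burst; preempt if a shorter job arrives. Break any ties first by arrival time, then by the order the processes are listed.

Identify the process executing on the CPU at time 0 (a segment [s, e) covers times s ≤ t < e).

J1

Gantt: | J1 0-6 | J4 6-9 | J3 9-15 | J2 15-21 |
Completion: J1=6  J2=21  J3=15  J4=9
Turnaround (C−A): J1=6  J2=18  J3=15  J4=5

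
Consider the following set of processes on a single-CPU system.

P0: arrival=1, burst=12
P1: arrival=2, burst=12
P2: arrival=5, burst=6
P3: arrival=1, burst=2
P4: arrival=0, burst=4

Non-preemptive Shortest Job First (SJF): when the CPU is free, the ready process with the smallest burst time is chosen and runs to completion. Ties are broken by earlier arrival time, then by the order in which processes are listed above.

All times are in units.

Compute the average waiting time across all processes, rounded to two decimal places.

Gantt: | P4 0-4 | P3 4-6 | P2 6-12 | P0 12-24 | P1 24-36 |
Completion: P0=24  P1=36  P2=12  P3=6  P4=4
Waiting times: P0=11, P1=22, P2=1, P3=3, P4=0
Average waiting = (11+22+1+3+0) / 5 = 37/5 = 7.40

7.40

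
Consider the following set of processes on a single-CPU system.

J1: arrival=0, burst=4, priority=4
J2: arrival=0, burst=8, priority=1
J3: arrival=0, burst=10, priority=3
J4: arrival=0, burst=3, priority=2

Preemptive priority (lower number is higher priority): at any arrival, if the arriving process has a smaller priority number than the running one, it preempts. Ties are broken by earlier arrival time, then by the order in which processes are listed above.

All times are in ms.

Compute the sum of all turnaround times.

65

Gantt: | J2 0-8 | J4 8-11 | J3 11-21 | J1 21-25 |
Completion: J1=25  J2=8  J3=21  J4=11
Turnaround = completion − arrival: J1=25, J2=8, J3=21, J4=11
Total turnaround = 25 + 8 + 21 + 11 = 65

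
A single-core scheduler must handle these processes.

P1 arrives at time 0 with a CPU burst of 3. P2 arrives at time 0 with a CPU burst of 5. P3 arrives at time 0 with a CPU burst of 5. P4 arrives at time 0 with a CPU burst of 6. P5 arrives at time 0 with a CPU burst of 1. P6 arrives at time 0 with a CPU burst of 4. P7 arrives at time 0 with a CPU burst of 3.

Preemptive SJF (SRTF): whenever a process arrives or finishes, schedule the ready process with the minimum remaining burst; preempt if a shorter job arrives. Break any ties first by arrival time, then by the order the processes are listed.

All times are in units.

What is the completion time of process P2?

16

Timeline: | P5 0-1 | P1 1-4 | P7 4-7 | P6 7-11 | P2 11-16 | P3 16-21 | P4 21-27 |
Completion: P1=4  P2=16  P3=21  P4=27  P5=1  P6=11  P7=7
Turnaround (C−A): P1=4  P2=16  P3=21  P4=27  P5=1  P6=11  P7=7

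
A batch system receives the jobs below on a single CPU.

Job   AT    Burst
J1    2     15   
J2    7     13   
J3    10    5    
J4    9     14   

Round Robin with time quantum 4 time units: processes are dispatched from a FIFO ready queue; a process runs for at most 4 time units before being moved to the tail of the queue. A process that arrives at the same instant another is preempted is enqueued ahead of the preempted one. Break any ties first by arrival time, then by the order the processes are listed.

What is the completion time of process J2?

47

Gantt: | idle 0-2 | J1 2-10 | J2 10-14 | J4 14-18 | J3 18-22 | J1 22-26 | J2 26-30 | J4 30-34 | J3 34-35 | J1 35-38 | J2 38-42 | J4 42-46 | J2 46-47 | J4 47-49 |
Completion: J1=38  J2=47  J3=35  J4=49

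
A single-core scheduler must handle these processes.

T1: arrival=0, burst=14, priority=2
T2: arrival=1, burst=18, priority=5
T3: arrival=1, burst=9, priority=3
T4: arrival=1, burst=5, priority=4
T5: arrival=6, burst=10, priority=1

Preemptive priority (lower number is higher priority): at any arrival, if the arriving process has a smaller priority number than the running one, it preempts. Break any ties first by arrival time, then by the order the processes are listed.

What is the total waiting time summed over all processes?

102

Gantt: | T1 0-6 | T5 6-16 | T1 16-24 | T3 24-33 | T4 33-38 | T2 38-56 |
Completion: T1=24  T2=56  T3=33  T4=38  T5=16
Waiting = turnaround − burst: T1=10, T2=37, T3=23, T4=32, T5=0
Total waiting = 10 + 37 + 23 + 32 + 0 = 102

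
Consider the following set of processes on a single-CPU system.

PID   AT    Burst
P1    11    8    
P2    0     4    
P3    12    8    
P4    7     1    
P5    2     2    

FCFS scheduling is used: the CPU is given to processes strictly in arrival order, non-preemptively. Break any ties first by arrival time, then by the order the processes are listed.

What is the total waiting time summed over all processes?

9

Gantt: | P2 0-4 | P5 4-6 | idle 6-7 | P4 7-8 | idle 8-11 | P1 11-19 | P3 19-27 |
Completion: P1=19  P2=4  P3=27  P4=8  P5=6
Waiting = turnaround − burst: P1=0, P2=0, P3=7, P4=0, P5=2
Total waiting = 0 + 0 + 7 + 0 + 2 = 9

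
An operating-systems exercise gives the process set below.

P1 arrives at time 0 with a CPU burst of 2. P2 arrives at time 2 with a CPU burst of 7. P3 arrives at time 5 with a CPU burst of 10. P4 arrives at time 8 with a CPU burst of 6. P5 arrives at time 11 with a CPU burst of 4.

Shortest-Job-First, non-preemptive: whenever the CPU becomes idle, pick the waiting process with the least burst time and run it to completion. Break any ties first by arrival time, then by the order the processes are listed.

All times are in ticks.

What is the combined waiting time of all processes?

19

Gantt: | P1 0-2 | P2 2-9 | P4 9-15 | P5 15-19 | P3 19-29 |
Completion: P1=2  P2=9  P3=29  P4=15  P5=19
Turnaround (C−A): P1=2  P2=7  P3=24  P4=7  P5=8
Waiting = turnaround − burst: P1=0, P2=0, P3=14, P4=1, P5=4
Total waiting = 0 + 0 + 14 + 1 + 4 = 19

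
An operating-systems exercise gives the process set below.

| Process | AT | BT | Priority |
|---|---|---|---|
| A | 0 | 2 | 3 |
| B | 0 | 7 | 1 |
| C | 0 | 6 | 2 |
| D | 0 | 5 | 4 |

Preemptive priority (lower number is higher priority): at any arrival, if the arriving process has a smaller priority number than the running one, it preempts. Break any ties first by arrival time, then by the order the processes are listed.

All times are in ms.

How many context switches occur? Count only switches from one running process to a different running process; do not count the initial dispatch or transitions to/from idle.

Schedule: | B 0-7 | C 7-13 | A 13-15 | D 15-20 |
Completion: A=15  B=7  C=13  D=20

3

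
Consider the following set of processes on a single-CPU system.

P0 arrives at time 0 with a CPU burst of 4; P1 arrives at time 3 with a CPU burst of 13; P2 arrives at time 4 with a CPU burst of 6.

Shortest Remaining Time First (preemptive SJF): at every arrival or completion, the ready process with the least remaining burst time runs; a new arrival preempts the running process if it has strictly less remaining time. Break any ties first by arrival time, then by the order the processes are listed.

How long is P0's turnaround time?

Schedule: | P0 0-4 | P2 4-10 | P1 10-23 |
Completion: P0=4  P1=23  P2=10
Turnaround(P0) = completion − arrival = 4 − 0 = 4

4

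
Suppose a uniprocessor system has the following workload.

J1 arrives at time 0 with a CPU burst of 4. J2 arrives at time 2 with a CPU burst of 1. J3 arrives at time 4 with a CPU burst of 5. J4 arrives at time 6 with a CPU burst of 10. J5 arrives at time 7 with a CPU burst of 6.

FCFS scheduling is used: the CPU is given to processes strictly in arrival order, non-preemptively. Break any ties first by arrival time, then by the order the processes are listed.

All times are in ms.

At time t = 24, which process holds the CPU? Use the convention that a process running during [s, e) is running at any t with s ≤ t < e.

J5

Gantt: | J1 0-4 | J2 4-5 | J3 5-10 | J4 10-20 | J5 20-26 |
Completion: J1=4  J2=5  J3=10  J4=20  J5=26
Turnaround (C−A): J1=4  J2=3  J3=6  J4=14  J5=19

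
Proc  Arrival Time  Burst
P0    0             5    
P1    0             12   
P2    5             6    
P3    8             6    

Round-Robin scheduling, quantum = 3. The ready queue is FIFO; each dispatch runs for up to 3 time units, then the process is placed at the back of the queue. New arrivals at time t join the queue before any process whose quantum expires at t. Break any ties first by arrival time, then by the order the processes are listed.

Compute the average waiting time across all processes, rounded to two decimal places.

10.25

Schedule: | P0 0-3 | P1 3-6 | P0 6-8 | P2 8-11 | P1 11-14 | P3 14-17 | P2 17-20 | P1 20-23 | P3 23-26 | P1 26-29 |
Completion: P0=8  P1=29  P2=20  P3=26
Turnaround (C−A): P0=8  P1=29  P2=15  P3=18
Waiting times: P0=3, P1=17, P2=9, P3=12
Average waiting = (3+17+9+12) / 4 = 41/4 = 10.25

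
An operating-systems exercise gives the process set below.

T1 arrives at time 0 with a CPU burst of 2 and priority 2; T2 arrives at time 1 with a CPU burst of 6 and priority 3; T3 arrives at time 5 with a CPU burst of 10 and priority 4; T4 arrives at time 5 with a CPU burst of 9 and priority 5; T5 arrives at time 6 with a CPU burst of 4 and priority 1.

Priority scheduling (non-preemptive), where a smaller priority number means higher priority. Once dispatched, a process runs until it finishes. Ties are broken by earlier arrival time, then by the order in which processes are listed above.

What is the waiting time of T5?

Gantt: | T1 0-2 | T2 2-8 | T5 8-12 | T3 12-22 | T4 22-31 |
Completion: T1=2  T2=8  T3=22  T4=31  T5=12
Turnaround (C−A): T1=2  T2=7  T3=17  T4=26  T5=6
Waiting(T5) = turnaround − burst = 6 − 4 = 2

2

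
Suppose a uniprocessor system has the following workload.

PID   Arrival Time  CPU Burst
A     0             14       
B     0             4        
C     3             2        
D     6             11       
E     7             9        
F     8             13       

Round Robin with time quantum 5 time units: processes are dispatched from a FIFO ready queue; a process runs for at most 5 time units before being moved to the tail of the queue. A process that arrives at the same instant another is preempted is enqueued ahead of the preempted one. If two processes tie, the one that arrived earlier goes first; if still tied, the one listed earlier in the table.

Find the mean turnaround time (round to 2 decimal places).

29.67

Gantt: | A 0-5 | B 5-9 | C 9-11 | A 11-16 | D 16-21 | E 21-26 | F 26-31 | A 31-35 | D 35-40 | E 40-44 | F 44-49 | D 49-50 | F 50-53 |
Completion: A=35  B=9  C=11  D=50  E=44  F=53
Turnaround times: A=35, B=9, C=8, D=44, E=37, F=45
Average turnaround = (35+9+8+44+37+45) / 6 = 178/6 = 29.67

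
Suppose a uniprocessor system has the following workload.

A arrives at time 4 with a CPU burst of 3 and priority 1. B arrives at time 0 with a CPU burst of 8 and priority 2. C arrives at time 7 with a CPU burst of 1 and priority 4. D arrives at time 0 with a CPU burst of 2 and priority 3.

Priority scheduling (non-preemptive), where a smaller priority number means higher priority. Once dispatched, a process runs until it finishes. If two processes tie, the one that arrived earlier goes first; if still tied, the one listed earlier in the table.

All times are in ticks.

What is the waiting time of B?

Timeline: | B 0-8 | A 8-11 | D 11-13 | C 13-14 |
Completion: A=11  B=8  C=14  D=13
Waiting(B) = turnaround − burst = 8 − 8 = 0

0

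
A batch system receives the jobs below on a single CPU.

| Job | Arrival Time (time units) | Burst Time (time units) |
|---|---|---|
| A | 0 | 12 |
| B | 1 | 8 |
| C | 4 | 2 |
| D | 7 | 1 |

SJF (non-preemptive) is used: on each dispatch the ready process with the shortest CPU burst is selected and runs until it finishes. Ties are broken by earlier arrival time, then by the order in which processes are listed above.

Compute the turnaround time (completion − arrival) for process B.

Timeline: | A 0-12 | D 12-13 | C 13-15 | B 15-23 |
Completion: A=12  B=23  C=15  D=13
Turnaround (C−A): A=12  B=22  C=11  D=6
Turnaround(B) = completion − arrival = 23 − 1 = 22

22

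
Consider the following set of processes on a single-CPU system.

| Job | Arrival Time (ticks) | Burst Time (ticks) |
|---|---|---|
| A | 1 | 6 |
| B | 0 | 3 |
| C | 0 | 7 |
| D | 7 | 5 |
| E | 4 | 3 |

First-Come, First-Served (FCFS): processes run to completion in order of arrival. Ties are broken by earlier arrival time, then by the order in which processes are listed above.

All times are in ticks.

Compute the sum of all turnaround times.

60

Timeline: | B 0-3 | C 3-10 | A 10-16 | E 16-19 | D 19-24 |
Completion: A=16  B=3  C=10  D=24  E=19
Turnaround (C−A): A=15  B=3  C=10  D=17  E=15
Turnaround = completion − arrival: A=15, B=3, C=10, D=17, E=15
Total turnaround = 15 + 3 + 10 + 17 + 15 = 60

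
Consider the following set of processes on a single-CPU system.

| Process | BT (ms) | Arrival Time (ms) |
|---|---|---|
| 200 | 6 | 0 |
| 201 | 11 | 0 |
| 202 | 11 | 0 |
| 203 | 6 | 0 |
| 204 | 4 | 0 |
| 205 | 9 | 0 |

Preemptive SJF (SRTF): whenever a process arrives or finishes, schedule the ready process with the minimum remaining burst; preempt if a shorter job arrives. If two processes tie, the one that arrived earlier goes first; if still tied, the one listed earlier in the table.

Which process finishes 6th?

Schedule: | 204 0-4 | 200 4-10 | 203 10-16 | 205 16-25 | 201 25-36 | 202 36-47 |
Completion: 200=10  201=36  202=47  203=16  204=4  205=25
Finish order: 204 → 200 → 203 → 205 → 201 → 202

202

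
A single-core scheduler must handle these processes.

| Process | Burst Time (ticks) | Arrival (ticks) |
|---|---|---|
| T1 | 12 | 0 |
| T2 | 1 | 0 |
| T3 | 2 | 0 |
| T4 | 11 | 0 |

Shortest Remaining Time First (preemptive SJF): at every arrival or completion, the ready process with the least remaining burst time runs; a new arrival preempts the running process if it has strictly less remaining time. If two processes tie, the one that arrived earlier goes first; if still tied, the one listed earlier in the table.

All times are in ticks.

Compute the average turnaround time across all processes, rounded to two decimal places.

11.00

Timeline: | T2 0-1 | T3 1-3 | T4 3-14 | T1 14-26 |
Completion: T1=26  T2=1  T3=3  T4=14
Turnaround (C−A): T1=26  T2=1  T3=3  T4=14
Turnaround times: T1=26, T2=1, T3=3, T4=14
Average turnaround = (26+1+3+14) / 4 = 44/4 = 11.00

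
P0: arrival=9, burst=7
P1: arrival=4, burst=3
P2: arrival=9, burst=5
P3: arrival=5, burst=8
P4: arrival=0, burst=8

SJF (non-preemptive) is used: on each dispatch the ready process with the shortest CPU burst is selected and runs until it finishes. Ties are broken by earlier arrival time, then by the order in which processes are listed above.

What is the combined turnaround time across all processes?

62

Gantt: | P4 0-8 | P1 8-11 | P2 11-16 | P0 16-23 | P3 23-31 |
Completion: P0=23  P1=11  P2=16  P3=31  P4=8
Turnaround = completion − arrival: P0=14, P1=7, P2=7, P3=26, P4=8
Total turnaround = 14 + 7 + 7 + 26 + 8 = 62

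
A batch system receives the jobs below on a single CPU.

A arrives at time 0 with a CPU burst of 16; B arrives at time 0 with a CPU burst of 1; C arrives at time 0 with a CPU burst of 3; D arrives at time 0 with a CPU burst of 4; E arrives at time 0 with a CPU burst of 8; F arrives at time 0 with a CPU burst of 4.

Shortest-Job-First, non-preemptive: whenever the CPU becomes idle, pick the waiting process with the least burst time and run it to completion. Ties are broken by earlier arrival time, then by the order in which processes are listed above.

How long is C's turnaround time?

4

Schedule: | B 0-1 | C 1-4 | D 4-8 | F 8-12 | E 12-20 | A 20-36 |
Completion: A=36  B=1  C=4  D=8  E=20  F=12
Turnaround (C−A): A=36  B=1  C=4  D=8  E=20  F=12
Turnaround(C) = completion − arrival = 4 − 0 = 4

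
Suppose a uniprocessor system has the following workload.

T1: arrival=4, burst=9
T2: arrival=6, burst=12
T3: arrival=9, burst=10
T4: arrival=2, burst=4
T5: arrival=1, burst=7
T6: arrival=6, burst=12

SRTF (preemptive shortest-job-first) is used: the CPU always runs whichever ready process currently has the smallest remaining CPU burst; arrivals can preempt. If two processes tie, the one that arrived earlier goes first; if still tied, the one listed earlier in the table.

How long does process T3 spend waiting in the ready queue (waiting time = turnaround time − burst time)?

Schedule: | idle 0-1 | T5 1-2 | T4 2-6 | T5 6-12 | T1 12-21 | T3 21-31 | T2 31-43 | T6 43-55 |
Completion: T1=21  T2=43  T3=31  T4=6  T5=12  T6=55
Waiting(T3) = turnaround − burst = 22 − 10 = 12

12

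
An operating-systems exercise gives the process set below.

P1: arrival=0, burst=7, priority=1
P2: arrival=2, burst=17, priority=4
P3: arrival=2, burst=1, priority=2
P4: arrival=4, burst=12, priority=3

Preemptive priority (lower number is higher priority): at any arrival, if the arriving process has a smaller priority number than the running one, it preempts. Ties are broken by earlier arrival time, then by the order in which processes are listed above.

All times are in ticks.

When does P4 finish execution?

Timeline: | P1 0-7 | P3 7-8 | P4 8-20 | P2 20-37 |
Completion: P1=7  P2=37  P3=8  P4=20
Turnaround (C−A): P1=7  P2=35  P3=6  P4=16

20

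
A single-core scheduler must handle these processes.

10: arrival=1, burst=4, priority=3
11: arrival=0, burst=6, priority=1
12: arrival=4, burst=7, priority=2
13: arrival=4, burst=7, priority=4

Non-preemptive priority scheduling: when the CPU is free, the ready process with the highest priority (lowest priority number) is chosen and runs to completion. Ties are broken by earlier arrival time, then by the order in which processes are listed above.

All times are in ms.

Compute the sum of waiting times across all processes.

27

Gantt: | 11 0-6 | 12 6-13 | 10 13-17 | 13 17-24 |
Completion: 10=17  11=6  12=13  13=24
Turnaround (C−A): 10=16  11=6  12=9  13=20
Waiting = turnaround − burst: 10=12, 11=0, 12=2, 13=13
Total waiting = 12 + 0 + 2 + 13 = 27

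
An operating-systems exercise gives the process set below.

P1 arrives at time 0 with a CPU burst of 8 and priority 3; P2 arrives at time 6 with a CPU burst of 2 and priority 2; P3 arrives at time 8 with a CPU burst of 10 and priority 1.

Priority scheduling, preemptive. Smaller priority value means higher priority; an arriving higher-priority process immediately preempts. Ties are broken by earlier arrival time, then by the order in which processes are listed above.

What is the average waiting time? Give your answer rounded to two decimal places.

Gantt: | P1 0-6 | P2 6-8 | P3 8-18 | P1 18-20 |
Completion: P1=20  P2=8  P3=18
Turnaround (C−A): P1=20  P2=2  P3=10
Waiting times: P1=12, P2=0, P3=0
Average waiting = (12+0+0) / 3 = 12/3 = 4.00

4.00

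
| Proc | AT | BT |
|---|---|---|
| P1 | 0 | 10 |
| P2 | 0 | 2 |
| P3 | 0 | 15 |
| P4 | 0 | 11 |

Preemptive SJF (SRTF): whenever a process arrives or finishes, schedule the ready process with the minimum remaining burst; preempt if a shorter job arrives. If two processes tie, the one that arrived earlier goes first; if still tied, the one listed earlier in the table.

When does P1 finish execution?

12

Gantt: | P2 0-2 | P1 2-12 | P4 12-23 | P3 23-38 |
Completion: P1=12  P2=2  P3=38  P4=23
Turnaround (C−A): P1=12  P2=2  P3=38  P4=23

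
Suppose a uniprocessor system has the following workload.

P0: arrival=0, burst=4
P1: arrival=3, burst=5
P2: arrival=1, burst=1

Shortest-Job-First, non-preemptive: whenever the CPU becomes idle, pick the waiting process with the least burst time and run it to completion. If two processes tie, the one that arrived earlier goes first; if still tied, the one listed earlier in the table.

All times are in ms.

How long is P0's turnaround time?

4

Schedule: | P0 0-4 | P2 4-5 | P1 5-10 |
Completion: P0=4  P1=10  P2=5
Turnaround(P0) = completion − arrival = 4 − 0 = 4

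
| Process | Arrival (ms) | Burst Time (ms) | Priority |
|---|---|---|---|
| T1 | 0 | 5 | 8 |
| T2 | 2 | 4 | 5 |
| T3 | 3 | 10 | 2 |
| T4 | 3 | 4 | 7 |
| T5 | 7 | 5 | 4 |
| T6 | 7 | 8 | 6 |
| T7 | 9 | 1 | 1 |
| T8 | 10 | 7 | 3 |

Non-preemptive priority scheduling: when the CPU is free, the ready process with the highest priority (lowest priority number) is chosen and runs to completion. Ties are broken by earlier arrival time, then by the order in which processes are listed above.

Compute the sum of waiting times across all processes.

Timeline: | T1 0-5 | T3 5-15 | T7 15-16 | T8 16-23 | T5 23-28 | T2 28-32 | T6 32-40 | T4 40-44 |
Completion: T1=5  T2=32  T3=15  T4=44  T5=28  T6=40  T7=16  T8=23
Turnaround (C−A): T1=5  T2=30  T3=12  T4=41  T5=21  T6=33  T7=7  T8=13
Waiting = turnaround − burst: T1=0, T2=26, T3=2, T4=37, T5=16, T6=25, T7=6, T8=6
Total waiting = 0 + 26 + 2 + 37 + 16 + 25 + 6 + 6 = 118

118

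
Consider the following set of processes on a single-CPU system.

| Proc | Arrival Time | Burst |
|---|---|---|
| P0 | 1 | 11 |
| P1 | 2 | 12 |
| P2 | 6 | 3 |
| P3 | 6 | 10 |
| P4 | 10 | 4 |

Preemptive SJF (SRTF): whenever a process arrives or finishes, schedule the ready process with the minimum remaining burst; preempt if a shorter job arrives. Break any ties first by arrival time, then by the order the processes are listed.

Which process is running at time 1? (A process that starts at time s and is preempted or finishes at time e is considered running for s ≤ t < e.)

Gantt: | idle 0-1 | P0 1-6 | P2 6-9 | P0 9-10 | P4 10-14 | P0 14-19 | P3 19-29 | P1 29-41 |
Completion: P0=19  P1=41  P2=9  P3=29  P4=14
Turnaround (C−A): P0=18  P1=39  P2=3  P3=23  P4=4

P0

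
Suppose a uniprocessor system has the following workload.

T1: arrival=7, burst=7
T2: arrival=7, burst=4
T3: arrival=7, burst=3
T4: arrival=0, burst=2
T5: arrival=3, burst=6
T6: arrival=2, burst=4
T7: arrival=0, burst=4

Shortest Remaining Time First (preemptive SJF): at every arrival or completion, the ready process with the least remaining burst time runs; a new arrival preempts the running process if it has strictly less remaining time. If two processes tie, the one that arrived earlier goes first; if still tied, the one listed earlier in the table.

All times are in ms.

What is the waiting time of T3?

Gantt: | T4 0-2 | T7 2-6 | T6 6-10 | T3 10-13 | T2 13-17 | T5 17-23 | T1 23-30 |
Completion: T1=30  T2=17  T3=13  T4=2  T5=23  T6=10  T7=6
Turnaround (C−A): T1=23  T2=10  T3=6  T4=2  T5=20  T6=8  T7=6
Waiting(T3) = turnaround − burst = 6 − 3 = 3

3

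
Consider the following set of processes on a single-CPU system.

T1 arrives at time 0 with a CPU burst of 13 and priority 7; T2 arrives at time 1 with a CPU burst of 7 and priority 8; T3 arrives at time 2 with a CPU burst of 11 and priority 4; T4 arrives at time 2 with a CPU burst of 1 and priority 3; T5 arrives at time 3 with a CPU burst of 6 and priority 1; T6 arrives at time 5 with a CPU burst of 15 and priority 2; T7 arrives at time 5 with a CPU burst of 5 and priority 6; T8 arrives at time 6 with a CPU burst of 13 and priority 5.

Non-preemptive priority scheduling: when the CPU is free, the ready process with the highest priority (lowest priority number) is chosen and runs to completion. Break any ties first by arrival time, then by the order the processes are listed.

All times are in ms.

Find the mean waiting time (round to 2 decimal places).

Schedule: | T1 0-13 | T5 13-19 | T6 19-34 | T4 34-35 | T3 35-46 | T8 46-59 | T7 59-64 | T2 64-71 |
Completion: T1=13  T2=71  T3=46  T4=35  T5=19  T6=34  T7=64  T8=59
Turnaround (C−A): T1=13  T2=70  T3=44  T4=33  T5=16  T6=29  T7=59  T8=53
Waiting times: T1=0, T2=63, T3=33, T4=32, T5=10, T6=14, T7=54, T8=40
Average waiting = (0+63+33+32+10+14+54+40) / 8 = 246/8 = 30.75

30.75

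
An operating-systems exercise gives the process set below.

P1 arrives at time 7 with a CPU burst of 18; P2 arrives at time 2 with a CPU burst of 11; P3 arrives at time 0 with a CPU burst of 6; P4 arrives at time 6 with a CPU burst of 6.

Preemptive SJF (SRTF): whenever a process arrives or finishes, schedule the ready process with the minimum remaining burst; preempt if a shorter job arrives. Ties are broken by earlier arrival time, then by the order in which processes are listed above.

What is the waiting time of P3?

0

Schedule: | P3 0-6 | P4 6-12 | P2 12-23 | P1 23-41 |
Completion: P1=41  P2=23  P3=6  P4=12
Waiting(P3) = turnaround − burst = 6 − 6 = 0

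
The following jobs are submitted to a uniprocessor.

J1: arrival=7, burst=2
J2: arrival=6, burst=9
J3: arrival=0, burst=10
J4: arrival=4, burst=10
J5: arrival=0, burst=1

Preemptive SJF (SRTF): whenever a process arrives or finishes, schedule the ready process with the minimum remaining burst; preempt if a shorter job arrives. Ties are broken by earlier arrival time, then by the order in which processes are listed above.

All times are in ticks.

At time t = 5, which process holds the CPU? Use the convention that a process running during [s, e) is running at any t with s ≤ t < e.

Gantt: | J5 0-1 | J3 1-7 | J1 7-9 | J3 9-13 | J2 13-22 | J4 22-32 |
Completion: J1=9  J2=22  J3=13  J4=32  J5=1

J3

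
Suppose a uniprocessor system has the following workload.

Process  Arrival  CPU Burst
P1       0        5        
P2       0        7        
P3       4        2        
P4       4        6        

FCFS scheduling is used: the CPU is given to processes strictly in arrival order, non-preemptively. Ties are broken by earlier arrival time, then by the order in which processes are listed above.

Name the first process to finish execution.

Schedule: | P1 0-5 | P2 5-12 | P3 12-14 | P4 14-20 |
Completion: P1=5  P2=12  P3=14  P4=20
Finish order: P1 → P2 → P3 → P4

P1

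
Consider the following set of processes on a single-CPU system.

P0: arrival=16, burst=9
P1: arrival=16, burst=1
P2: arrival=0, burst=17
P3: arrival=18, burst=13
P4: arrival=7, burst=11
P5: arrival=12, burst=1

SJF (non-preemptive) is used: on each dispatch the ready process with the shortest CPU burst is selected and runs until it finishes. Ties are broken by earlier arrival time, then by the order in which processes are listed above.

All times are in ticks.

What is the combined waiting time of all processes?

52

Timeline: | P2 0-17 | P5 17-18 | P1 18-19 | P0 19-28 | P4 28-39 | P3 39-52 |
Completion: P0=28  P1=19  P2=17  P3=52  P4=39  P5=18
Turnaround (C−A): P0=12  P1=3  P2=17  P3=34  P4=32  P5=6
Waiting = turnaround − burst: P0=3, P1=2, P2=0, P3=21, P4=21, P5=5
Total waiting = 3 + 2 + 0 + 21 + 21 + 5 = 52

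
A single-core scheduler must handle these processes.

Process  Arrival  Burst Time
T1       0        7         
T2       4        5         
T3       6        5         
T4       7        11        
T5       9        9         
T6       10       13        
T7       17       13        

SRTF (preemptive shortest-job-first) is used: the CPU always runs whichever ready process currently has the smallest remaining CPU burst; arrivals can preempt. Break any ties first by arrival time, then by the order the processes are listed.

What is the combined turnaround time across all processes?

159

Timeline: | T1 0-7 | T2 7-12 | T3 12-17 | T5 17-26 | T4 26-37 | T6 37-50 | T7 50-63 |
Completion: T1=7  T2=12  T3=17  T4=37  T5=26  T6=50  T7=63
Turnaround = completion − arrival: T1=7, T2=8, T3=11, T4=30, T5=17, T6=40, T7=46
Total turnaround = 7 + 8 + 11 + 30 + 17 + 40 + 46 = 159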